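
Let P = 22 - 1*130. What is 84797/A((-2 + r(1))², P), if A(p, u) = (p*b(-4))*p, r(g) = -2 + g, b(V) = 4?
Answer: 84797/324 ≈ 261.72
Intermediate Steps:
P = -108 (P = 22 - 130 = -108)
A(p, u) = 4*p² (A(p, u) = (p*4)*p = (4*p)*p = 4*p²)
84797/A((-2 + r(1))², P) = 84797/((4*((-2 + (-2 + 1))²)²)) = 84797/((4*((-2 - 1)²)²)) = 84797/((4*((-3)²)²)) = 84797/((4*9²)) = 84797/((4*81)) = 84797/324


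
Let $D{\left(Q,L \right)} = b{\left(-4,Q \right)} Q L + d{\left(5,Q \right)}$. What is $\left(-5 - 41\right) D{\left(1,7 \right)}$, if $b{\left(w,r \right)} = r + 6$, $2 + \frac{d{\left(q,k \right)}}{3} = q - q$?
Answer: $-1978$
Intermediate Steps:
$d{\left(q,k \right)} = -6$ ($d{\left(q,k \right)} = -6 + 3 \left(q - q\right) = -6 + 3 \cdot 0 = -6 + 0 = -6$)
$b{\left(w,r \right)} = 6 + r$
$D{\left(Q,L \right)} = -6 + L Q \left(6 + Q\right)$ ($D{\left(Q,L \right)} = \left(6 + Q\right) Q L - 6 = Q \left(6 + Q\right) L - 6 = L Q \left(6 + Q\right) - 6 = -6 + L Q \left(6 + Q\right)$)
$\left(-5 - 41\right) D{\left(1,7 \right)} = \left(-5 - 41\right) \left(-6 + 7 \cdot 1 \left(6 + 1\right)\right) = - 46 \left(-6 + 7 \cdot 1 \cdot 7\right) = - 46 \left(-6 + 49\right) = \left(-46\right) 43 = -1978$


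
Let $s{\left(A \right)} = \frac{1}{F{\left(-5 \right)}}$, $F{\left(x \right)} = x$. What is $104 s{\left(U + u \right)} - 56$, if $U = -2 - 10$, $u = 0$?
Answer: $- \frac{384}{5} \approx -76.8$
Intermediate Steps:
$U = -12$ ($U = -2 - 10 = -12$)
$s{\left(A \right)} = - \frac{1}{5}$ ($s{\left(A \right)} = \frac{1}{-5} = - \frac{1}{5}$)
$104 s{\left(U + u \right)} - 56 = 104 \left(- \frac{1}{5}\right) - 56 = - \frac{104}{5} - 56 = - \frac{384}{5}$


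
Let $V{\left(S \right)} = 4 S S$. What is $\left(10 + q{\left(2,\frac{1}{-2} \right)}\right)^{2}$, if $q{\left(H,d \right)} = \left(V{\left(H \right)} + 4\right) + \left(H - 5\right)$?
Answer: $729$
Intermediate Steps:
$V{\left(S \right)} = 4 S^{2}$
$q{\left(H,d \right)} = -1 + H + 4 H^{2}$ ($q{\left(H,d \right)} = \left(4 H^{2} + 4\right) + \left(H - 5\right) = \left(4 + 4 H^{2}\right) + \left(-5 + H\right) = -1 + H + 4 H^{2}$)
$\left(10 + q{\left(2,\frac{1}{-2} \right)}\right)^{2} = \left(10 + \left(-1 + 2 + 4 \cdot 2^{2}\right)\right)^{2} = \left(10 + \left(-1 + 2 + 4 \cdot 4\right)\right)^{2} = \left(10 + \left(-1 + 2 + 16\right)\right)^{2} = \left(10 + 17\right)^{2} = 27^{2} = 729$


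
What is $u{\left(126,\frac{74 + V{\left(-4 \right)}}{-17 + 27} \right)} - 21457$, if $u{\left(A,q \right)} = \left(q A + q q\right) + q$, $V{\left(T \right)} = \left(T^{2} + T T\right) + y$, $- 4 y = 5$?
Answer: $- \frac{32027119}{1600} \approx -20017.0$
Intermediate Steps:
$y = - \frac{5}{4}$ ($y = \left(- \frac{1}{4}\right) 5 = - \frac{5}{4} \approx -1.25$)
$V{\left(T \right)} = - \frac{5}{4} + 2 T^{2}$ ($V{\left(T \right)} = \left(T^{2} + T T\right) - \frac{5}{4} = \left(T^{2} + T^{2}\right) - \frac{5}{4} = 2 T^{2} - \frac{5}{4} = - \frac{5}{4} + 2 T^{2}$)
$u{\left(A,q \right)} = q + q^{2} + A q$ ($u{\left(A,q \right)} = \left(A q + q^{2}\right) + q = \left(q^{2} + A q\right) + q = q + q^{2} + A q$)
$u{\left(126,\frac{74 + V{\left(-4 \right)}}{-17 + 27} \right)} - 21457 = \frac{74 - \left(\frac{5}{4} - 2 \left(-4\right)^{2}\right)}{-17 + 27} \left(1 + 126 + \frac{74 - \left(\frac{5}{4} - 2 \left(-4\right)^{2}\right)}{-17 + 27}\right) - 21457 = \frac{74 + \left(- \frac{5}{4} + 2 \cdot 16\right)}{10} \left(1 + 126 + \frac{74 + \left(- \frac{5}{4} + 2 \cdot 16\right)}{10}\right) - 21457 = \left(74 + \left(- \frac{5}{4} + 32\right)\right) \frac{1}{10} \left(1 + 126 + \left(74 + \left(- \frac{5}{4} + 32\right)\right) \frac{1}{10}\right) - 21457 = \left(74 + \frac{123}{4}\right) \frac{1}{10} \left(1 + 126 + \left(74 + \frac{123}{4}\right) \frac{1}{10}\right) - 21457 = \frac{419}{4} \cdot \frac{1}{10} \left(1 + 126 + \frac{419}{4} \cdot \frac{1}{10}\right) - 21457 = \frac{419 \left(1 + 126 + \frac{419}{40}\right)}{40} - 21457 = \frac{419}{40} \cdot \frac{5499}{40} - 21457 = \frac{2304081}{1600} - 21457 = - \frac{32027119}{1600}$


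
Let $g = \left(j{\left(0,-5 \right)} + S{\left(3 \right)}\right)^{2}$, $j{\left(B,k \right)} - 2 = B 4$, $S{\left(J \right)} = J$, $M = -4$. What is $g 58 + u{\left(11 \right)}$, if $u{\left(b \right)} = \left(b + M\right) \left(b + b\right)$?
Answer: $1604$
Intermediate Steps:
$j{\left(B,k \right)} = 2 + 4 B$ ($j{\left(B,k \right)} = 2 + B 4 = 2 + 4 B$)
$u{\left(b \right)} = 2 b \left(-4 + b\right)$ ($u{\left(b \right)} = \left(b - 4\right) \left(b + b\right) = \left(-4 + b\right) 2 b = 2 b \left(-4 + b\right)$)
$g = 25$ ($g = \left(\left(2 + 4 \cdot 0\right) + 3\right)^{2} = \left(\left(2 + 0\right) + 3\right)^{2} = \left(2 + 3\right)^{2} = 5^{2} = 25$)
$g 58 + u{\left(11 \right)} = 25 \cdot 58 + 2 \cdot 11 \left(-4 + 11\right) = 1450 + 2 \cdot 11 \cdot 7 = 1450 + 154 = 1604$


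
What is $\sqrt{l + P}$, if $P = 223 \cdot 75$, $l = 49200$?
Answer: $15 \sqrt{293} \approx 256.76$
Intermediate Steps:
$P = 16725$
$\sqrt{l + P} = \sqrt{49200 + 16725} = \sqrt{65925} = 15 \sqrt{293}$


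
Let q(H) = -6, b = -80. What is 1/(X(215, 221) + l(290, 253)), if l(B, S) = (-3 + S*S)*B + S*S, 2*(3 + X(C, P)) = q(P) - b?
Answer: 1/18625783 ≈ 5.3689e-8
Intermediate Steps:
X(C, P) = 34 (X(C, P) = -3 + (-6 - 1*(-80))/2 = -3 + (-6 + 80)/2 = -3 + (½)*74 = -3 + 37 = 34)
l(B, S) = S² + B*(-3 + S²) (l(B, S) = (-3 + S²)*B + S² = B*(-3 + S²) + S² = S² + B*(-3 + S²))
1/(X(215, 221) + l(290, 253)) = 1/(34 + (253² - 3*290 + 290*253²)) = 1/(34 + (64009 - 870 + 290*64009)) = 1/(34 + (64009 - 870 + 18562610)) = 1/(34 + 18625749) = 1/18625783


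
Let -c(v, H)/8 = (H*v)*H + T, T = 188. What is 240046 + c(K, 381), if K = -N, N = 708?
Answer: 822430446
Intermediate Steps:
K = -708 (K = -1*708 = -708)
c(v, H) = -1504 - 8*v*H² (c(v, H) = -8*((H*v)*H + 188) = -8*(v*H² + 188) = -8*(188 + v*H²) = -1504 - 8*v*H²)
240046 + c(K, 381) = 240046 + (-1504 - 8*(-708)*381²) = 240046 + (-1504 - 8*(-708)*145161) = 240046 + (-1504 + 822191904) = 240046 + 822190400 = 822430446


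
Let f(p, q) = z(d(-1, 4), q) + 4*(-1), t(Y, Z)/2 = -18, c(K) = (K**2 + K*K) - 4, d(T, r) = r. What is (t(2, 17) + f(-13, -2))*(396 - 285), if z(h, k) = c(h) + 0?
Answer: -1332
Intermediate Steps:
c(K) = -4 + 2*K**2 (c(K) = (K**2 + K**2) - 4 = 2*K**2 - 4 = -4 + 2*K**2)
z(h, k) = -4 + 2*h**2 (z(h, k) = (-4 + 2*h**2) + 0 = -4 + 2*h**2)
t(Y, Z) = -36 (t(Y, Z) = 2*(-18) = -36)
f(p, q) = 24 (f(p, q) = (-4 + 2*4**2) + 4*(-1) = (-4 + 2*16) - 4 = (-4 + 32) - 4 = 28 - 4 = 24)
(t(2, 17) + f(-13, -2))*(396 - 285) = (-36 + 24)*(396 - 285) = -12*111 = -1332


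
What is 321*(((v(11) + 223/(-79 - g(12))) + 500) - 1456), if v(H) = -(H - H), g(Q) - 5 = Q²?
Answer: -23346437/76 ≈ -3.0719e+5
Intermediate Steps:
g(Q) = 5 + Q²
v(H) = 0 (v(H) = -1*0 = 0)
321*(((v(11) + 223/(-79 - g(12))) + 500) - 1456) = 321*(((0 + 223/(-79 - (5 + 12²))) + 500) - 1456) = 321*(((0 + 223/(-79 - (5 + 144))) + 500) - 1456) = 321*(((0 + 223/(-79 - 1*149)) + 500) - 1456) = 321*(((0 + 223/(-79 - 149)) + 500) - 1456) = 321*(((0 + 223/(-228)) + 500) - 1456) = 321*(((0 + 223*(-1/228)) + 500) - 1456) = 321*(((0 - 223/228) + 500) - 1456) = 321*((-223/228 + 500) - 1456) = 321*(113777/228 - 1456) = 321*(-218191/228) = -23346437/76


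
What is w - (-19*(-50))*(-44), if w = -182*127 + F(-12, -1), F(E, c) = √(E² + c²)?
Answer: 18686 + √145 ≈ 18698.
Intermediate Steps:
w = -23114 + √145 (w = -182*127 + √((-12)² + (-1)²) = -23114 + √(144 + 1) = -23114 + √145 ≈ -23102.)
w - (-19*(-50))*(-44) = (-23114 + √145) - (-19*(-50))*(-44) = (-23114 + √145) - 950*(-44) = (-23114 + √145) - 1*(-41800) = (-23114 + √145) + 41800 = 18686 + √145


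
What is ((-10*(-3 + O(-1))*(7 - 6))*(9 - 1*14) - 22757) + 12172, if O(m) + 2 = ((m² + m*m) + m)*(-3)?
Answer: -10985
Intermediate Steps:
O(m) = -2 - 6*m² - 3*m (O(m) = -2 + ((m² + m*m) + m)*(-3) = -2 + ((m² + m²) + m)*(-3) = -2 + (2*m² + m)*(-3) = -2 + (m + 2*m²)*(-3) = -2 + (-6*m² - 3*m) = -2 - 6*m² - 3*m)
((-10*(-3 + O(-1))*(7 - 6))*(9 - 1*14) - 22757) + 12172 = ((-10*(-3 + (-2 - 6*(-1)² - 3*(-1)))*(7 - 6))*(9 - 1*14) - 22757) + 12172 = ((-10*(-3 + (-2 - 6*1 + 3)))*(9 - 14) - 22757) + 12172 = (-10*(-3 + (-2 - 6 + 3))*(-5) - 22757) + 12172 = (-10*(-3 - 5)*(-5) - 22757) + 12172 = (-(-80)*(-5) - 22757) + 12172 = (-10*(-8)*(-5) - 22757) + 12172 = (80*(-5) - 22757) + 12172 = (-400 - 22757) + 12172 = -23157 + 12172 = -10985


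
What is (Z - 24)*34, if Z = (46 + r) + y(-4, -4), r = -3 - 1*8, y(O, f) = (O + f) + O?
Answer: -34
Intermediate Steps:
y(O, f) = f + 2*O
r = -11 (r = -3 - 8 = -11)
Z = 23 (Z = (46 - 11) + (-4 + 2*(-4)) = 35 + (-4 - 8) = 35 - 12 = 23)
(Z - 24)*34 = (23 - 24)*34 = -1*34 = -34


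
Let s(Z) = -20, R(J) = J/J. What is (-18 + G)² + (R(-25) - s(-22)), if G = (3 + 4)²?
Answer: 982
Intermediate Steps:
R(J) = 1
G = 49 (G = 7² = 49)
(-18 + G)² + (R(-25) - s(-22)) = (-18 + 49)² + (1 - 1*(-20)) = 31² + (1 + 20) = 961 + 21 = 982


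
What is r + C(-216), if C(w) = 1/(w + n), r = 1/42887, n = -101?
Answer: -42570/13595179 ≈ -0.0031313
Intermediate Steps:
r = 1/42887 ≈ 2.3317e-5
C(w) = 1/(-101 + w) (C(w) = 1/(w - 101) = 1/(-101 + w))
r + C(-216) = 1/42887 + 1/(-101 - 216) = 1/42887 + 1/(-317) = 1/42887 - 1/317 = -42570/13595179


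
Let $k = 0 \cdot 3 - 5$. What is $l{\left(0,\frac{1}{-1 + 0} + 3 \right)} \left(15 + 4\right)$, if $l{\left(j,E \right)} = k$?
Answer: $-95$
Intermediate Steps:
$k = -5$ ($k = 0 - 5 = -5$)
$l{\left(j,E \right)} = -5$
$l{\left(0,\frac{1}{-1 + 0} + 3 \right)} \left(15 + 4\right) = - 5 \left(15 + 4\right) = \left(-5\right) 19 = -95$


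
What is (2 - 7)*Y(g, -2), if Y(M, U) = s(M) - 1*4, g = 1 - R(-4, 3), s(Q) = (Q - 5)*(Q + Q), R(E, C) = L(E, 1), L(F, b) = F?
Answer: 20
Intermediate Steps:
R(E, C) = E
s(Q) = 2*Q*(-5 + Q) (s(Q) = (-5 + Q)*(2*Q) = 2*Q*(-5 + Q))
g = 5 (g = 1 - 1*(-4) = 1 + 4 = 5)
Y(M, U) = -4 + 2*M*(-5 + M) (Y(M, U) = 2*M*(-5 + M) - 1*4 = 2*M*(-5 + M) - 4 = -4 + 2*M*(-5 + M))
(2 - 7)*Y(g, -2) = (2 - 7)*(-4 + 2*5*(-5 + 5)) = -5*(-4 + 2*5*0) = -5*(-4 + 0) = -5*(-4) = 20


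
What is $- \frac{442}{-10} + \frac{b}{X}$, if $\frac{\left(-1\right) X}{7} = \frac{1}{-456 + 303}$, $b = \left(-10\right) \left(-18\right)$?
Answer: $\frac{139247}{35} \approx 3978.5$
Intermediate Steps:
$b = 180$
$X = \frac{7}{153}$ ($X = - \frac{7}{-456 + 303} = - \frac{7}{-153} = \left(-7\right) \left(- \frac{1}{153}\right) = \frac{7}{153} \approx 0.045752$)
$- \frac{442}{-10} + \frac{b}{X} = - \frac{442}{-10} + \frac{180}{\frac{7}{153}} = \left(-442\right) \left(- \frac{1}{10}\right) + 180 \cdot \frac{153}{7} = \frac{221}{5} + \frac{27540}{7} = \frac{139247}{35}$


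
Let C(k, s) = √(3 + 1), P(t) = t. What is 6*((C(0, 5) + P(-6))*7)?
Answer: -168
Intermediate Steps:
C(k, s) = 2 (C(k, s) = √4 = 2)
6*((C(0, 5) + P(-6))*7) = 6*((2 - 6)*7) = 6*(-4*7) = 6*(-28) = -168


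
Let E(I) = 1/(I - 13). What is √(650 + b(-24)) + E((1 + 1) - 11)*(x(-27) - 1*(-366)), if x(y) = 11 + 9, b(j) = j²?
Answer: -193/11 + √1226 ≈ 17.469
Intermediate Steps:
E(I) = 1/(-13 + I)
x(y) = 20
√(650 + b(-24)) + E((1 + 1) - 11)*(x(-27) - 1*(-366)) = √(650 + (-24)²) + (20 - 1*(-366))/(-13 + ((1 + 1) - 11)) = √(650 + 576) + (20 + 366)/(-13 + (2 - 11)) = √1226 + 386/(-13 - 9) = √1226 + 386/(-22) = √1226 - 1/22*386 = √1226 - 193/11 = -193/11 + √1226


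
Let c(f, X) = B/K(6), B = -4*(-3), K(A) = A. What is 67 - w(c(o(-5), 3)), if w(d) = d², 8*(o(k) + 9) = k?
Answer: 63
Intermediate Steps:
o(k) = -9 + k/8
B = 12
c(f, X) = 2 (c(f, X) = 12/6 = 12*(⅙) = 2)
67 - w(c(o(-5), 3)) = 67 - 1*2² = 67 - 1*4 = 67 - 4 = 63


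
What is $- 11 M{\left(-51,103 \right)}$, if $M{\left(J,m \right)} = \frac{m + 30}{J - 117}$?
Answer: $\frac{209}{24} \approx 8.7083$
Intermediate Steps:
$M{\left(J,m \right)} = \frac{30 + m}{-117 + J}$
$- 11 M{\left(-51,103 \right)} = - 11 \frac{30 + 103}{-117 - 51} = - 11 \frac{1}{-168} \cdot 133 = - 11 \left(\left(- \frac{1}{168}\right) 133\right) = \left(-11\right) \left(- \frac{19}{24}\right) = \frac{209}{24}$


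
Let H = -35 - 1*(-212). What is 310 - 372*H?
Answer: -65534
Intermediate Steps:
H = 177 (H = -35 + 212 = 177)
310 - 372*H = 310 - 372*177 = 310 - 65844 = -65534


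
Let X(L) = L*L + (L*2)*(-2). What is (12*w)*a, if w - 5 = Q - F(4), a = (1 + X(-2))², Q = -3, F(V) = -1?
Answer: 6084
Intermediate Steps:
X(L) = L² - 4*L (X(L) = L² + (2*L)*(-2) = L² - 4*L)
a = 169 (a = (1 - 2*(-4 - 2))² = (1 - 2*(-6))² = (1 + 12)² = 13² = 169)
w = 3 (w = 5 + (-3 - 1*(-1)) = 5 + (-3 + 1) = 5 - 2 = 3)
(12*w)*a = (12*3)*169 = 36*169 = 6084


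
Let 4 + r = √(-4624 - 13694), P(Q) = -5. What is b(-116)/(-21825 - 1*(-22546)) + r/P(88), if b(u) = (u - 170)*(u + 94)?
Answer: 34344/3605 - I*√18318/5 ≈ 9.5268 - 27.069*I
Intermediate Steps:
b(u) = (-170 + u)*(94 + u)
r = -4 + I*√18318 (r = -4 + √(-4624 - 13694) = -4 + √(-18318) = -4 + I*√18318 ≈ -4.0 + 135.34*I)
b(-116)/(-21825 - 1*(-22546)) + r/P(88) = (-15980 + (-116)² - 76*(-116))/(-21825 - 1*(-22546)) + (-4 + I*√18318)/(-5) = (-15980 + 13456 + 8816)/(-21825 + 22546) + (-4 + I*√18318)*(-⅕) = 6292/721 + (⅘ - I*√18318/5) = 34344/3605 - I*√18318/5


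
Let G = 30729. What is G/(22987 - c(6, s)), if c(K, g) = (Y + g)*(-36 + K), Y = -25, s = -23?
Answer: 30729/21547 ≈ 1.4261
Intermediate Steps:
c(K, g) = (-36 + K)*(-25 + g) (c(K, g) = (-25 + g)*(-36 + K) = (-36 + K)*(-25 + g))
G/(22987 - c(6, s)) = 30729/(22987 - (900 - 36*(-23) - 25*6 + 6*(-23))) = 30729/(22987 - (900 + 828 - 150 - 138)) = 30729/(22987 - 1*1440) = 30729/(22987 - 1440) = 30729/21547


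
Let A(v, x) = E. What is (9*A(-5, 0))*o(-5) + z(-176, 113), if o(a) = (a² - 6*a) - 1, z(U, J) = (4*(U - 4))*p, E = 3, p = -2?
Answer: 2898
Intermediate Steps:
z(U, J) = 32 - 8*U (z(U, J) = (4*(U - 4))*(-2) = (4*(-4 + U))*(-2) = (-16 + 4*U)*(-2) = 32 - 8*U)
o(a) = -1 + a² - 6*a
A(v, x) = 3
(9*A(-5, 0))*o(-5) + z(-176, 113) = (9*3)*(-1 + (-5)² - 6*(-5)) + (32 - 8*(-176)) = 27*(-1 + 25 + 30) + (32 + 1408) = 27*54 + 1440 = 1458 + 1440 = 2898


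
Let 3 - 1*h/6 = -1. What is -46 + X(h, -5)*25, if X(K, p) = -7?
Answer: -221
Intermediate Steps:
h = 24 (h = 18 - 6*(-1) = 18 + 6 = 24)
-46 + X(h, -5)*25 = -46 - 7*25 = -46 - 175 = -221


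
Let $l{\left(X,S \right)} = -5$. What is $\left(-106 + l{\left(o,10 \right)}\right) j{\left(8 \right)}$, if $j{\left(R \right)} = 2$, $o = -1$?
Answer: $-222$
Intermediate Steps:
$\left(-106 + l{\left(o,10 \right)}\right) j{\left(8 \right)} = \left(-106 - 5\right) 2 = \left(-111\right) 2 = -222$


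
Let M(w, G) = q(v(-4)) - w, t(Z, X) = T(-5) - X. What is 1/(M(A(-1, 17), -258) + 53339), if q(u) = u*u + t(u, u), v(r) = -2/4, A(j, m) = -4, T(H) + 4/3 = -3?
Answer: 12/640073 ≈ 1.8748e-5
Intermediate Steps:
T(H) = -13/3 (T(H) = -4/3 - 3 = -13/3)
t(Z, X) = -13/3 - X
v(r) = -1/2 (v(r) = -2*1/4 = -1/2)
q(u) = -13/3 + u**2 - u (q(u) = u*u + (-13/3 - u) = u**2 + (-13/3 - u) = -13/3 + u**2 - u)
M(w, G) = -43/12 - w (M(w, G) = (-13/3 + (-1/2)**2 - 1*(-1/2)) - w = (-13/3 + 1/4 + 1/2) - w = -43/12 - w)
1/(M(A(-1, 17), -258) + 53339) = 1/((-43/12 - 1*(-4)) + 53339) = 1/((-43/12 + 4) + 53339) = 1/(5/12 + 53339) = 1/(640073/12) = 12/640073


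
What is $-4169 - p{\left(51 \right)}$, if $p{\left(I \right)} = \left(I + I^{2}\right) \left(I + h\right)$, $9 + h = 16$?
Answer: $-157985$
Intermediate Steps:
$h = 7$ ($h = -9 + 16 = 7$)
$p{\left(I \right)} = \left(7 + I\right) \left(I + I^{2}\right)$ ($p{\left(I \right)} = \left(I + I^{2}\right) \left(I + 7\right) = \left(I + I^{2}\right) \left(7 + I\right) = \left(7 + I\right) \left(I + I^{2}\right)$)
$-4169 - p{\left(51 \right)} = -4169 - 51 \left(7 + 51^{2} + 8 \cdot 51\right) = -4169 - 51 \left(7 + 2601 + 408\right) = -4169 - 51 \cdot 3016 = -4169 - 153816 = -157985$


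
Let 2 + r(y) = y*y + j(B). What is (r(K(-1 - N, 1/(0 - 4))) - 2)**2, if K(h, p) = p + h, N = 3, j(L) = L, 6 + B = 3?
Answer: 31329/256 ≈ 122.38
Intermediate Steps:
B = -3 (B = -6 + 3 = -3)
K(h, p) = h + p
r(y) = -5 + y**2 (r(y) = -2 + (y*y - 3) = -2 + (y**2 - 3) = -2 + (-3 + y**2) = -5 + y**2)
(r(K(-1 - N, 1/(0 - 4))) - 2)**2 = ((-5 + ((-1 - 1*3) + 1/(0 - 4))**2) - 2)**2 = ((-5 + ((-1 - 3) + 1/(-4))**2) - 2)**2 = ((-5 + (-4 - 1/4)**2) - 2)**2 = ((-5 + (-17/4)**2) - 2)**2 = ((-5 + 289/16) - 2)**2 = (209/16 - 2)**2 = (177/16)**2 = 31329/256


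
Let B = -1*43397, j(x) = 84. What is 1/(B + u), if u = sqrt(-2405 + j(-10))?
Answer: -43397/1883301930 - I*sqrt(2321)/1883301930 ≈ -2.3043e-5 - 2.5581e-8*I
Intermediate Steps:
B = -43397
u = I*sqrt(2321) (u = sqrt(-2405 + 84) = sqrt(-2321) = I*sqrt(2321) ≈ 48.177*I)
1/(B + u) = 1/(-43397 + I*sqrt(2321))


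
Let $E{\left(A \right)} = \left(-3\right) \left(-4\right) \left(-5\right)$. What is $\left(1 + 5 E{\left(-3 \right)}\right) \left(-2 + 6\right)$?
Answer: $-1196$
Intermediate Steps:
$E{\left(A \right)} = -60$ ($E{\left(A \right)} = 12 \left(-5\right) = -60$)
$\left(1 + 5 E{\left(-3 \right)}\right) \left(-2 + 6\right) = \left(1 + 5 \left(-60\right)\right) \left(-2 + 6\right) = \left(1 - 300\right) 4 = \left(-299\right) 4 = -1196$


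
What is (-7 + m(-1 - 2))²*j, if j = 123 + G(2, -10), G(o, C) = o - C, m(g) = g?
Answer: 13500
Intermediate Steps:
j = 135 (j = 123 + (2 - 1*(-10)) = 123 + (2 + 10) = 123 + 12 = 135)
(-7 + m(-1 - 2))²*j = (-7 + (-1 - 2))²*135 = (-7 - 3)²*135 = (-10)²*135 = 100*135 = 13500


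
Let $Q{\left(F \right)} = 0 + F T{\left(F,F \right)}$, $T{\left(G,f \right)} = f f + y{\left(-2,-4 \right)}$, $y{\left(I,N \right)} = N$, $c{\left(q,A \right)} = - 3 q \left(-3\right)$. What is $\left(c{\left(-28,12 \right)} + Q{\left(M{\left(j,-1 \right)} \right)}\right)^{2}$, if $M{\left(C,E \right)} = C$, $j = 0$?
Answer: $63504$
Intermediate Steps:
$c{\left(q,A \right)} = 9 q$
$T{\left(G,f \right)} = -4 + f^{2}$ ($T{\left(G,f \right)} = f f - 4 = f^{2} - 4 = -4 + f^{2}$)
$Q{\left(F \right)} = F \left(-4 + F^{2}\right)$ ($Q{\left(F \right)} = 0 + F \left(-4 + F^{2}\right) = F \left(-4 + F^{2}\right)$)
$\left(c{\left(-28,12 \right)} + Q{\left(M{\left(j,-1 \right)} \right)}\right)^{2} = \left(9 \left(-28\right) + 0 \left(-4 + 0^{2}\right)\right)^{2} = \left(-252 + 0 \left(-4 + 0\right)\right)^{2} = \left(-252 + 0 \left(-4\right)\right)^{2} = \left(-252 + 0\right)^{2} = \left(-252\right)^{2} = 63504$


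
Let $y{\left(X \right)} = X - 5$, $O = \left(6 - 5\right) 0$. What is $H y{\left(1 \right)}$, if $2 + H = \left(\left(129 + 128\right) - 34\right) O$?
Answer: $8$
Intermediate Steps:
$O = 0$ ($O = 1 \cdot 0 = 0$)
$y{\left(X \right)} = -5 + X$ ($y{\left(X \right)} = X - 5 = -5 + X$)
$H = -2$ ($H = -2 + \left(\left(129 + 128\right) - 34\right) 0 = -2 + \left(257 - 34\right) 0 = -2 + 223 \cdot 0 = -2 + 0 = -2$)
$H y{\left(1 \right)} = - 2 \left(-5 + 1\right) = \left(-2\right) \left(-4\right) = 8$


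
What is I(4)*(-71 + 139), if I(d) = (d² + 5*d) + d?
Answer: 2720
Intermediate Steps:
I(d) = d² + 6*d
I(4)*(-71 + 139) = (4*(6 + 4))*(-71 + 139) = (4*10)*68 = 40*68 = 2720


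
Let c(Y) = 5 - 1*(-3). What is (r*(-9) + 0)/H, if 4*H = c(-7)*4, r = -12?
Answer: 27/2 ≈ 13.500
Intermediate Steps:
c(Y) = 8 (c(Y) = 5 + 3 = 8)
H = 8 (H = (8*4)/4 = (¼)*32 = 8)
(r*(-9) + 0)/H = (-12*(-9) + 0)/8 = (108 + 0)*(⅛) = 108*(⅛) = 27/2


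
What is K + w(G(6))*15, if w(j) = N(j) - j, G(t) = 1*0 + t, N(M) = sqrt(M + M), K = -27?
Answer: -117 + 30*sqrt(3) ≈ -65.038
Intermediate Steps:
N(M) = sqrt(2)*sqrt(M) (N(M) = sqrt(2*M) = sqrt(2)*sqrt(M))
G(t) = t (G(t) = 0 + t = t)
w(j) = -j + sqrt(2)*sqrt(j) (w(j) = sqrt(2)*sqrt(j) - j = -j + sqrt(2)*sqrt(j))
K + w(G(6))*15 = -27 + (-1*6 + sqrt(2)*sqrt(6))*15 = -27 + (-6 + 2*sqrt(3))*15 = -27 + (-90 + 30*sqrt(3)) = -117 + 30*sqrt(3)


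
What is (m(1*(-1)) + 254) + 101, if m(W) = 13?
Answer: 368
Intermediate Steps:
(m(1*(-1)) + 254) + 101 = (13 + 254) + 101 = 267 + 101 = 368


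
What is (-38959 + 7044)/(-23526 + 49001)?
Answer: -6383/5095 ≈ -1.2528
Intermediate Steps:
(-38959 + 7044)/(-23526 + 49001) = -31915/25475 = -31915*1/25475 = -6383/5095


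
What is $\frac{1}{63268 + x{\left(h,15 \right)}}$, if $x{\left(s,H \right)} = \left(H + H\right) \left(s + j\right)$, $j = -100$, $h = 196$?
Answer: $\frac{1}{66148} \approx 1.5118 \cdot 10^{-5}$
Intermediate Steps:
$x{\left(s,H \right)} = 2 H \left(-100 + s\right)$ ($x{\left(s,H \right)} = \left(H + H\right) \left(s - 100\right) = 2 H \left(-100 + s\right)$)
$\frac{1}{63268 + x{\left(h,15 \right)}} = \frac{1}{63268 + 2 \cdot 15 \left(-100 + 196\right)} = \frac{1}{63268 + 2 \cdot 15 \cdot 96} = \frac{1}{63268 + 2880} = \frac{1}{66148}$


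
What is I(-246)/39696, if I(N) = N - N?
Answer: 0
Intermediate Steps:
I(N) = 0
I(-246)/39696 = 0/39696 = 0*(1/39696) = 0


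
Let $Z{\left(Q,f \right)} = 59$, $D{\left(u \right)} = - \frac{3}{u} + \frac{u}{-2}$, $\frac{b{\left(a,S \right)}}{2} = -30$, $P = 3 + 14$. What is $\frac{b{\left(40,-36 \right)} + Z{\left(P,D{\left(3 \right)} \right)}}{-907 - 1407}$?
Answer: $\frac{1}{2314} \approx 0.00043215$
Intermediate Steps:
$P = 17$
$b{\left(a,S \right)} = -60$ ($b{\left(a,S \right)} = 2 \left(-30\right) = -60$)
$D{\left(u \right)} = - \frac{3}{u} - \frac{u}{2}$ ($D{\left(u \right)} = - \frac{3}{u} + u \left(- \frac{1}{2}\right) = - \frac{3}{u} - \frac{u}{2}$)
$\frac{b{\left(40,-36 \right)} + Z{\left(P,D{\left(3 \right)} \right)}}{-907 - 1407} = \frac{-60 + 59}{-907 - 1407} = - \frac{1}{-2314} = \left(-1\right) \left(- \frac{1}{2314}\right) = \frac{1}{2314}$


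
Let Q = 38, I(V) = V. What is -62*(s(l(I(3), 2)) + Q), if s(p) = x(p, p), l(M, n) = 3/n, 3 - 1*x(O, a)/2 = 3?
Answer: -2356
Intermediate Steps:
x(O, a) = 0 (x(O, a) = 6 - 2*3 = 6 - 6 = 0)
s(p) = 0
-62*(s(l(I(3), 2)) + Q) = -62*(0 + 38) = -62*38 = -2356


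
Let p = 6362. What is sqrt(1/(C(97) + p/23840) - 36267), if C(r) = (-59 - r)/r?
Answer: I*sqrt(87241562293450643)/1550963 ≈ 190.44*I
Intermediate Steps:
C(r) = (-59 - r)/r
sqrt(1/(C(97) + p/23840) - 36267) = sqrt(1/((-59 - 1*97)/97 + 6362/23840) - 36267) = sqrt(1/((-59 - 97)/97 + 6362*(1/23840)) - 36267) = sqrt(1/((1/97)*(-156) + 3181/11920) - 36267) = sqrt(1/(-156/97 + 3181/11920) - 36267) = sqrt(1/(-1550963/1156240) - 36267) = sqrt(-1156240/1550963 - 36267) = sqrt(-56249931361/1550963) = I*sqrt(87241562293450643)/1550963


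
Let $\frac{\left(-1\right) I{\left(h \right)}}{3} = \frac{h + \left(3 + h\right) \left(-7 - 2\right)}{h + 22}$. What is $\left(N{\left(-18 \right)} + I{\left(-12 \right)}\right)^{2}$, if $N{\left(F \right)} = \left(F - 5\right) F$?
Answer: $\frac{15468489}{100} \approx 1.5469 \cdot 10^{5}$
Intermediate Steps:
$N{\left(F \right)} = F \left(-5 + F\right)$ ($N{\left(F \right)} = \left(-5 + F\right) F = F \left(-5 + F\right)$)
$I{\left(h \right)} = - \frac{3 \left(-27 - 8 h\right)}{22 + h}$ ($I{\left(h \right)} = - 3 \frac{h + \left(3 + h\right) \left(-7 - 2\right)}{h + 22} = - 3 \frac{h + \left(3 + h\right) \left(-9\right)}{22 + h} = - 3 \frac{h - \left(27 + 9 h\right)}{22 + h} = - 3 \frac{-27 - 8 h}{22 + h} = - \frac{3 \left(-27 - 8 h\right)}{22 + h}$)
$\left(N{\left(-18 \right)} + I{\left(-12 \right)}\right)^{2} = \left(- 18 \left(-5 - 18\right) + \frac{3 \left(27 + 8 \left(-12\right)\right)}{22 - 12}\right)^{2} = \left(\left(-18\right) \left(-23\right) + \frac{3 \left(27 - 96\right)}{10}\right)^{2} = \left(414 + 3 \cdot \frac{1}{10} \left(-69\right)\right)^{2} = \left(414 - \frac{207}{10}\right)^{2} = \left(\frac{3933}{10}\right)^{2} = \frac{15468489}{100}$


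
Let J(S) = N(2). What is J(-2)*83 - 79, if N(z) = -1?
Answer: -162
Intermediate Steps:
J(S) = -1
J(-2)*83 - 79 = -1*83 - 79 = -83 - 79 = -162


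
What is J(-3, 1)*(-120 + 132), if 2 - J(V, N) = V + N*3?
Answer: 24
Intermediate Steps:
J(V, N) = 2 - V - 3*N (J(V, N) = 2 - (V + N*3) = 2 - (V + 3*N) = 2 + (-V - 3*N) = 2 - V - 3*N)
J(-3, 1)*(-120 + 132) = (2 - 1*(-3) - 3*1)*(-120 + 132) = (2 + 3 - 3)*12 = 2*12 = 24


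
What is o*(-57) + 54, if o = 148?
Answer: -8382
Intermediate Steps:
o*(-57) + 54 = 148*(-57) + 54 = -8436 + 54 = -8382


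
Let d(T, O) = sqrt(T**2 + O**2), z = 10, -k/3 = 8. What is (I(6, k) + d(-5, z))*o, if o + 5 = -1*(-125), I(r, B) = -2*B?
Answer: 5760 + 600*sqrt(5) ≈ 7101.6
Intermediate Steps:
k = -24 (k = -3*8 = -24)
d(T, O) = sqrt(O**2 + T**2)
o = 120 (o = -5 - 1*(-125) = -5 + 125 = 120)
(I(6, k) + d(-5, z))*o = (-2*(-24) + sqrt(10**2 + (-5)**2))*120 = (48 + sqrt(100 + 25))*120 = (48 + sqrt(125))*120 = (48 + 5*sqrt(5))*120 = 5760 + 600*sqrt(5)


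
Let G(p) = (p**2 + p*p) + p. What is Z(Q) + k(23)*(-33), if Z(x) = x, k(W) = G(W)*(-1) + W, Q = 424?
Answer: 35338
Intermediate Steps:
G(p) = p + 2*p**2 (G(p) = (p**2 + p**2) + p = 2*p**2 + p = p + 2*p**2)
k(W) = W - W*(1 + 2*W) (k(W) = (W*(1 + 2*W))*(-1) + W = -W*(1 + 2*W) + W = W - W*(1 + 2*W))
Z(Q) + k(23)*(-33) = 424 - 2*23**2*(-33) = 424 - 2*529*(-33) = 424 - 1058*(-33) = 424 + 34914 = 35338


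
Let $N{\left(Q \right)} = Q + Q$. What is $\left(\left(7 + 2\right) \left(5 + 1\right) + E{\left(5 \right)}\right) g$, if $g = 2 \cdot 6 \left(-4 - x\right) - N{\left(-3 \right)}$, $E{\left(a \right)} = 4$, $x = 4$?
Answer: $-5220$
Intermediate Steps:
$N{\left(Q \right)} = 2 Q$
$g = -90$ ($g = 2 \cdot 6 \left(-4 - 4\right) - 2 \left(-3\right) = 12 \left(-4 - 4\right) - -6 = 12 \left(-8\right) + 6 = -96 + 6 = -90$)
$\left(\left(7 + 2\right) \left(5 + 1\right) + E{\left(5 \right)}\right) g = \left(\left(7 + 2\right) \left(5 + 1\right) + 4\right) \left(-90\right) = \left(9 \cdot 6 + 4\right) \left(-90\right) = \left(54 + 4\right) \left(-90\right) = 58 \left(-90\right) = -5220$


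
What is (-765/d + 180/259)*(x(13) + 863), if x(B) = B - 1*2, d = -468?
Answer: 13710875/6734 ≈ 2036.1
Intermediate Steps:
x(B) = -2 + B (x(B) = B - 2 = -2 + B)
(-765/d + 180/259)*(x(13) + 863) = (-765/(-468) + 180/259)*((-2 + 13) + 863) = (-765*(-1/468) + 180*(1/259))*(11 + 863) = (85/52 + 180/259)*874 = (31375/13468)*874 = 13710875/6734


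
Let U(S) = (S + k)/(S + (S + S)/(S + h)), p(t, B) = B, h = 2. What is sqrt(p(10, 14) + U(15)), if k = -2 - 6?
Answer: sqrt(1171065)/285 ≈ 3.7970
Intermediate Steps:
k = -8
U(S) = (-8 + S)/(S + 2*S/(2 + S)) (U(S) = (S - 8)/(S + (S + S)/(S + 2)) = (-8 + S)/(S + (2*S)/(2 + S)) = (-8 + S)/(S + 2*S/(2 + S)))
sqrt(p(10, 14) + U(15)) = sqrt(14 + (-16 + 15**2 - 6*15)/(15*(4 + 15))) = sqrt(14 + (1/15)*(-16 + 225 - 90)/19) = sqrt(14 + (1/15)*(1/19)*119) = sqrt(14 + 119/285) = sqrt(4109/285) = sqrt(1171065)/285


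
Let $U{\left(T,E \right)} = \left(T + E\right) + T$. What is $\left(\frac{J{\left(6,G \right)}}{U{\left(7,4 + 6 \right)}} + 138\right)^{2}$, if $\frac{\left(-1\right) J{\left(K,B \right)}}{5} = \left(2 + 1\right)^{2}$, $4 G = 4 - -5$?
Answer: $\frac{1185921}{64} \approx 18530.0$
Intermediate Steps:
$G = \frac{9}{4}$ ($G = \frac{4 - -5}{4} = \frac{4 + 5}{4} = \frac{1}{4} \cdot 9 = \frac{9}{4} \approx 2.25$)
$J{\left(K,B \right)} = -45$ ($J{\left(K,B \right)} = - 5 \left(2 + 1\right)^{2} = - 5 \cdot 3^{2} = \left(-5\right) 9 = -45$)
$U{\left(T,E \right)} = E + 2 T$ ($U{\left(T,E \right)} = \left(E + T\right) + T = E + 2 T$)
$\left(\frac{J{\left(6,G \right)}}{U{\left(7,4 + 6 \right)}} + 138\right)^{2} = \left(- \frac{45}{\left(4 + 6\right) + 2 \cdot 7} + 138\right)^{2} = \left(- \frac{45}{10 + 14} + 138\right)^{2} = \left(- \frac{45}{24} + 138\right)^{2} = \left(\left(-45\right) \frac{1}{24} + 138\right)^{2} = \left(- \frac{15}{8} + 138\right)^{2} = \left(\frac{1089}{8}\right)^{2} = \frac{1185921}{64}$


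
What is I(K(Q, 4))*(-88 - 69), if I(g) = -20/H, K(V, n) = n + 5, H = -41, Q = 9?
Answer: -3140/41 ≈ -76.585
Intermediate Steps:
K(V, n) = 5 + n
I(g) = 20/41 (I(g) = -20/(-41) = -20*(-1/41) = 20/41)
I(K(Q, 4))*(-88 - 69) = 20*(-88 - 69)/41 = (20/41)*(-157) = -3140/41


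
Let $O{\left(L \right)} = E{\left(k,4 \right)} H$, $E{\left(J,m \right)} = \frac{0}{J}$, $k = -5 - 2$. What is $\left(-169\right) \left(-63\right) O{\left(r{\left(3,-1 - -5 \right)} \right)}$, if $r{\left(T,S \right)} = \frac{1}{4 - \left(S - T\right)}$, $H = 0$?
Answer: $0$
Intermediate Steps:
$k = -7$ ($k = -5 - 2 = -7$)
$r{\left(T,S \right)} = \frac{1}{4 + T - S}$
$E{\left(J,m \right)} = 0$
$O{\left(L \right)} = 0$ ($O{\left(L \right)} = 0 \cdot 0 = 0$)
$\left(-169\right) \left(-63\right) O{\left(r{\left(3,-1 - -5 \right)} \right)} = \left(-169\right) \left(-63\right) 0 = 10647 \cdot 0 = 0$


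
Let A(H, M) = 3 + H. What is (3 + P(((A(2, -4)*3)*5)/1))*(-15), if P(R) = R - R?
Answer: -45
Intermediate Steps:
P(R) = 0
(3 + P(((A(2, -4)*3)*5)/1))*(-15) = (3 + 0)*(-15) = 3*(-15) = -45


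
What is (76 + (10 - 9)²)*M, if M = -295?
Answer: -22715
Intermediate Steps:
(76 + (10 - 9)²)*M = (76 + (10 - 9)²)*(-295) = (76 + 1²)*(-295) = (76 + 1)*(-295) = 77*(-295) = -22715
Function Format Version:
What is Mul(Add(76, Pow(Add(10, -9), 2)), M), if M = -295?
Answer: -22715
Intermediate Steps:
Mul(Add(76, Pow(Add(10, -9), 2)), M) = Mul(Add(76, Pow(Add(10, -9), 2)), -295) = Mul(Add(76, Pow(1, 2)), -295) = Mul(Add(76, 1), -295) = Mul(77, -295) = -22715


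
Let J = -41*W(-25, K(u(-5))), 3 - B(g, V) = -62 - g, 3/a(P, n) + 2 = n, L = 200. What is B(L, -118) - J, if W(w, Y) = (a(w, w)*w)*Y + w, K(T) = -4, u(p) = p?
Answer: -10940/9 ≈ -1215.6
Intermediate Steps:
a(P, n) = 3/(-2 + n)
B(g, V) = 65 + g (B(g, V) = 3 - (-62 - g) = 3 + (62 + g) = 65 + g)
W(w, Y) = w + 3*Y*w/(-2 + w) (W(w, Y) = ((3/(-2 + w))*w)*Y + w = (3*w/(-2 + w))*Y + w = 3*Y*w/(-2 + w) + w = w + 3*Y*w/(-2 + w))
J = 13325/9 (J = -(-1025)*(-2 - 25 + 3*(-4))/(-2 - 25) = -(-1025)*(-2 - 25 - 12)/(-27) = -(-1025)*(-1)*(-39)/27 = -41*(-325/9) = 13325/9 ≈ 1480.6)
B(L, -118) - J = (65 + 200) - 1*13325/9 = 265 - 13325/9 = -10940/9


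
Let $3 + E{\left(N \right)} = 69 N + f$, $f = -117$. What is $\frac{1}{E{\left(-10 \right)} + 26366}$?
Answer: $\frac{1}{25556} \approx 3.913 \cdot 10^{-5}$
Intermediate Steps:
$E{\left(N \right)} = -120 + 69 N$ ($E{\left(N \right)} = -3 + \left(69 N - 117\right) = -3 + \left(-117 + 69 N\right) = -120 + 69 N$)
$\frac{1}{E{\left(-10 \right)} + 26366} = \frac{1}{\left(-120 + 69 \left(-10\right)\right) + 26366} = \frac{1}{\left(-120 - 690\right) + 26366} = \frac{1}{-810 + 26366} = \frac{1}{25556}$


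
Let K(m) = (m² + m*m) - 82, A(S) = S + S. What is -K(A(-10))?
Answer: -718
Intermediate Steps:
A(S) = 2*S
K(m) = -82 + 2*m² (K(m) = (m² + m²) - 82 = 2*m² - 82 = -82 + 2*m²)
-K(A(-10)) = -(-82 + 2*(2*(-10))²) = -(-82 + 2*(-20)²) = -(-82 + 2*400) = -(-82 + 800) = -1*718 = -718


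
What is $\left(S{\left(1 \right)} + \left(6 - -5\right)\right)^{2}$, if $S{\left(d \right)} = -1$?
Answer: $100$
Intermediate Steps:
$\left(S{\left(1 \right)} + \left(6 - -5\right)\right)^{2} = \left(-1 + \left(6 - -5\right)\right)^{2} = \left(-1 + \left(6 + 5\right)\right)^{2} = \left(-1 + 11\right)^{2} = 10^{2} = 100$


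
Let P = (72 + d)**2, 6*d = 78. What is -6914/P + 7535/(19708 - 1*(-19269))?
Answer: -215046603/281608825 ≈ -0.76364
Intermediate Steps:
d = 13 (d = (1/6)*78 = 13)
P = 7225 (P = (72 + 13)**2 = 85**2 = 7225)
-6914/P + 7535/(19708 - 1*(-19269)) = -6914/7225 + 7535/(19708 - 1*(-19269)) = -6914*1/7225 + 7535/(19708 + 19269) = -6914/7225 + 7535/38977 = -215046603/281608825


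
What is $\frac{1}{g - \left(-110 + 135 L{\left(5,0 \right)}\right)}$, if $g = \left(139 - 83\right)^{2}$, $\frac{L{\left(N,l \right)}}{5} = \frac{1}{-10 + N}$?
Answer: $\frac{1}{3381} \approx 0.00029577$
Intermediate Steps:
$L{\left(N,l \right)} = \frac{5}{-10 + N}$
$g = 3136$ ($g = \left(139 - 83\right)^{2} = 56^{2} = 3136$)
$\frac{1}{g - \left(-110 + 135 L{\left(5,0 \right)}\right)} = \frac{1}{3136 - \left(-110 + 135 \frac{5}{-10 + 5}\right)} = \frac{1}{3136 - \left(-110 + 135 \frac{5}{-5}\right)} = \frac{1}{3136 - \left(-110 + 135 \cdot 5 \left(- \frac{1}{5}\right)\right)} = \frac{1}{3136 + \left(\left(-135\right) \left(-1\right) + 110\right)} = \frac{1}{3136 + \left(135 + 110\right)} = \frac{1}{3136 + 245} = \frac{1}{3381}$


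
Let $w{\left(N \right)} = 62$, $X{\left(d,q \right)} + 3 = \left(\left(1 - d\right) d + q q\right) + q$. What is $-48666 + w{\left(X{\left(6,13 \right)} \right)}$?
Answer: $-48604$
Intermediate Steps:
$X{\left(d,q \right)} = -3 + q + q^{2} + d \left(1 - d\right)$ ($X{\left(d,q \right)} = -3 + \left(\left(\left(1 - d\right) d + q q\right) + q\right) = -3 + \left(\left(d \left(1 - d\right) + q^{2}\right) + q\right) = -3 + \left(\left(q^{2} + d \left(1 - d\right)\right) + q\right) = -3 + \left(q + q^{2} + d \left(1 - d\right)\right) = -3 + q + q^{2} + d \left(1 - d\right)$)
$-48666 + w{\left(X{\left(6,13 \right)} \right)} = -48666 + 62 = -48604$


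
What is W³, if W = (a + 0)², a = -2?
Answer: 64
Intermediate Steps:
W = 4 (W = (-2 + 0)² = (-2)² = 4)
W³ = 4³ = 64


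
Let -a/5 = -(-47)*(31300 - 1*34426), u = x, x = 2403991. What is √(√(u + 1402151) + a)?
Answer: √(734610 + √3806142) ≈ 858.23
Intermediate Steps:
u = 2403991
a = 734610 (a = -(-5)*(-47*(31300 - 1*34426)) = -(-5)*(-47*(31300 - 34426)) = -(-5)*(-47*(-3126)) = -(-5)*146922 = -5*(-146922) = 734610)
√(√(u + 1402151) + a) = √(√(2403991 + 1402151) + 734610) = √(√3806142 + 734610) = √(734610 + √3806142)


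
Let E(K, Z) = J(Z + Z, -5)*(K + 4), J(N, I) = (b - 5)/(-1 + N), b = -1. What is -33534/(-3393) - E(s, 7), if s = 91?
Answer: 20256/377 ≈ 53.729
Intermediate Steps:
J(N, I) = -6/(-1 + N) (J(N, I) = (-1 - 5)/(-1 + N) = -6/(-1 + N))
E(K, Z) = -6*(4 + K)/(-1 + 2*Z) (E(K, Z) = (-6/(-1 + (Z + Z)))*(K + 4) = (-6/(-1 + 2*Z))*(4 + K) = -6*(4 + K)/(-1 + 2*Z))
-33534/(-3393) - E(s, 7) = -33534/(-3393) - 6*(-4 - 1*91)/(-1 + 2*7) = -33534*(-1/3393) - 6*(-4 - 91)/(-1 + 14) = 3726/377 - 6*(-95)/13 = 3726/377 - 1*(-570/13) = 3726/377 + 570/13 = 20256/377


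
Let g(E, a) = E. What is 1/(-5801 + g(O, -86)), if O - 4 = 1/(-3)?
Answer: -3/17392 ≈ -0.00017249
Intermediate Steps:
O = 11/3 (O = 4 + 1/(-3) = 4 - ⅓ = 11/3 ≈ 3.6667)
1/(-5801 + g(O, -86)) = 1/(-5801 + 11/3) = 1/(-17392/3) = -3/17392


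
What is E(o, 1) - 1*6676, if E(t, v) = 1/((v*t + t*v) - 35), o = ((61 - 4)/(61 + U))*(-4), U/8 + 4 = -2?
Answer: -6081849/911 ≈ -6676.0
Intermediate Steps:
U = -48 (U = -32 + 8*(-2) = -32 - 16 = -48)
o = -228/13 (o = ((61 - 4)/(61 - 48))*(-4) = (57/13)*(-4) = -228/13 ≈ -17.538)
E(t, v) = 1/(-35 + 2*t*v) (E(t, v) = 1/((t*v + t*v) - 35) = 1/(2*t*v - 35) = 1/(-35 + 2*t*v))
E(o, 1) - 1*6676 = 1/(-35 + 2*(-228/13)*1) - 1*6676 = 1/(-35 - 456/13) - 6676 = 1/(-911/13) - 6676 = -13/911 - 6676 = -6081849/911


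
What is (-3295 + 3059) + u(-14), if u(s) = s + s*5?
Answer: -320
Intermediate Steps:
u(s) = 6*s (u(s) = s + 5*s = 6*s)
(-3295 + 3059) + u(-14) = (-3295 + 3059) + 6*(-14) = -236 - 84 = -320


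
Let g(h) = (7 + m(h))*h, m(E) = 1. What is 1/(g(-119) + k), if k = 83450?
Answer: 1/82498 ≈ 1.2122e-5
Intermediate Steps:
g(h) = 8*h (g(h) = (7 + 1)*h = 8*h)
1/(g(-119) + k) = 1/(8*(-119) + 83450) = 1/(-952 + 83450) = 1/82498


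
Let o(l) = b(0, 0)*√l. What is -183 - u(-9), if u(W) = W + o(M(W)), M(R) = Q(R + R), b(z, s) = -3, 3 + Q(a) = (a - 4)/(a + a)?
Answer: -174 + I*√86/2 ≈ -174.0 + 4.6368*I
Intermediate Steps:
Q(a) = -3 + (-4 + a)/(2*a) (Q(a) = -3 + (a - 4)/(a + a) = -3 + (-4 + a)/((2*a)) = -3 + (-4 + a)*(1/(2*a)) = -3 + (-4 + a)/(2*a))
M(R) = -5/2 - 1/R (M(R) = -5/2 - 2/(R + R) = -5/2 - 2*1/(2*R) = -5/2 - 1/R)
o(l) = -3*√l
u(W) = W - 3*√(-5/2 - 1/W)
-183 - u(-9) = -183 - (-9 - 3*√(-10 - 4/(-9))/2) = -183 - (-9 - 3*√(-10 - 4*(-⅑))/2) = -183 - (-9 - 3*√(-10 + 4/9)/2) = -183 - (-9 - I*√86/2) = -183 + (9 + I*√86/2) = -174 + I*√86/2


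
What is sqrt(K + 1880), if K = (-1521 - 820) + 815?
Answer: sqrt(354) ≈ 18.815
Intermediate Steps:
K = -1526 (K = -2341 + 815 = -1526)
sqrt(K + 1880) = sqrt(-1526 + 1880) = sqrt(354)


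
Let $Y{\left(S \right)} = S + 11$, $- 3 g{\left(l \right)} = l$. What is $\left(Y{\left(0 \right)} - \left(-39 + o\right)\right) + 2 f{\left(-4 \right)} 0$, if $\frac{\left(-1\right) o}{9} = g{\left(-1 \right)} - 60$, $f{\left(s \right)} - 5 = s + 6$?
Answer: $-487$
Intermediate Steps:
$g{\left(l \right)} = - \frac{l}{3}$
$f{\left(s \right)} = 11 + s$ ($f{\left(s \right)} = 5 + \left(s + 6\right) = 5 + \left(6 + s\right) = 11 + s$)
$Y{\left(S \right)} = 11 + S$
$o = 537$ ($o = - 9 \left(\left(- \frac{1}{3}\right) \left(-1\right) - 60\right) = - 9 \left(\frac{1}{3} - 60\right) = \left(-9\right) \left(- \frac{179}{3}\right) = 537$)
$\left(Y{\left(0 \right)} - \left(-39 + o\right)\right) + 2 f{\left(-4 \right)} 0 = \left(\left(11 + 0\right) + \left(39 - 537\right)\right) + 2 \left(11 - 4\right) 0 = \left(11 + \left(39 - 537\right)\right) + 2 \cdot 7 \cdot 0 = \left(11 - 498\right) + 14 \cdot 0 = -487 + 0 = -487$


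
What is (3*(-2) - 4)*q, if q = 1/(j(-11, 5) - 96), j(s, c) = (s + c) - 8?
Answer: 1/11 ≈ 0.090909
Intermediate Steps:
j(s, c) = -8 + c + s (j(s, c) = (c + s) - 8 = -8 + c + s)
q = -1/110 (q = 1/((-8 + 5 - 11) - 96) = 1/(-14 - 96) = 1/(-110) = -1/110 ≈ -0.0090909)
(3*(-2) - 4)*q = (3*(-2) - 4)*(-1/110) = (-6 - 4)*(-1/110) = -10*(-1/110) = 1/11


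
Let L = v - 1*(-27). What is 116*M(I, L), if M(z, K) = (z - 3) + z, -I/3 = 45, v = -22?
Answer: -31668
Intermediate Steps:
L = 5 (L = -22 - 1*(-27) = -22 + 27 = 5)
I = -135 (I = -3*45 = -135)
M(z, K) = -3 + 2*z (M(z, K) = (-3 + z) + z = -3 + 2*z)
116*M(I, L) = 116*(-3 + 2*(-135)) = 116*(-3 - 270) = 116*(-273) = -31668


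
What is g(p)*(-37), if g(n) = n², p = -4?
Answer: -592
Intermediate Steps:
g(p)*(-37) = (-4)²*(-37) = 16*(-37) = -592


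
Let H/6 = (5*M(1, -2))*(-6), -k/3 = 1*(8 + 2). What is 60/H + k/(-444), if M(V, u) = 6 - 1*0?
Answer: 4/333 ≈ 0.012012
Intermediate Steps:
M(V, u) = 6 (M(V, u) = 6 + 0 = 6)
k = -30 (k = -3*(8 + 2) = -3*10 = -30)
H = -1080 (H = 6*((5*6)*(-6)) = 6*(30*(-6)) = 6*(-180) = -1080)
60/H + k/(-444) = 60/(-1080) - 30/(-444) = 60*(-1/1080) - 30*(-1/444) = -1/18 + 5/74 = 4/333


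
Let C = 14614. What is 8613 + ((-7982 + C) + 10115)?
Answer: 25360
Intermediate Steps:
8613 + ((-7982 + C) + 10115) = 8613 + ((-7982 + 14614) + 10115) = 8613 + (6632 + 10115) = 8613 + 16747 = 25360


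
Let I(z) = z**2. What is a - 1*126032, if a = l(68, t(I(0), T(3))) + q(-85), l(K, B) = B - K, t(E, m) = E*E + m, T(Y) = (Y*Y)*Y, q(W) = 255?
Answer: -125818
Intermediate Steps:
T(Y) = Y**3 (T(Y) = Y**2*Y = Y**3)
t(E, m) = m + E**2 (t(E, m) = E**2 + m = m + E**2)
a = 214 (a = ((3**3 + (0**2)**2) - 1*68) + 255 = ((27 + 0**2) - 68) + 255 = ((27 + 0) - 68) + 255 = (27 - 68) + 255 = -41 + 255 = 214)
a - 1*126032 = 214 - 1*126032 = 214 - 126032 = -125818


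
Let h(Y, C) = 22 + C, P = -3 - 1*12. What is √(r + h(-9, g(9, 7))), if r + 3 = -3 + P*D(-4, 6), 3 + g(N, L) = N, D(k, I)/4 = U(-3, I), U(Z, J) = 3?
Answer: I*√158 ≈ 12.57*I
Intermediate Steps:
D(k, I) = 12 (D(k, I) = 4*3 = 12)
g(N, L) = -3 + N
P = -15 (P = -3 - 12 = -15)
r = -186 (r = -3 + (-3 - 15*12) = -3 + (-3 - 180) = -3 - 183 = -186)
√(r + h(-9, g(9, 7))) = √(-186 + (22 + (-3 + 9))) = √(-186 + (22 + 6)) = √(-186 + 28) = √(-158) = I*√158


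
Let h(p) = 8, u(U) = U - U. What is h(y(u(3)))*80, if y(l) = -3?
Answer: 640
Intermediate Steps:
u(U) = 0
h(y(u(3)))*80 = 8*80 = 640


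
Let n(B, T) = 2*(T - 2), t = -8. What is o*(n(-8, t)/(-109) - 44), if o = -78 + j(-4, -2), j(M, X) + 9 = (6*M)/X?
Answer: 358200/109 ≈ 3286.2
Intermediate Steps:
n(B, T) = -4 + 2*T (n(B, T) = 2*(-2 + T) = -4 + 2*T)
j(M, X) = -9 + 6*M/X (j(M, X) = -9 + (6*M)/X = -9 + 6*M/X)
o = -75 (o = -78 + (-9 + 6*(-4)/(-2)) = -78 + (-9 + 6*(-4)*(-½)) = -78 + (-9 + 12) = -78 + 3 = -75)
o*(n(-8, t)/(-109) - 44) = -75*((-4 + 2*(-8))/(-109) - 44) = -75*((-4 - 16)*(-1/109) - 44) = -75*(-20*(-1/109) - 44) = -75*(20/109 - 44) = -75*(-4776/109) = 358200/109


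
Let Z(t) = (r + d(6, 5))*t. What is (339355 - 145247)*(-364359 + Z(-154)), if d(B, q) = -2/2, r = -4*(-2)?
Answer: -70934245196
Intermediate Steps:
r = 8
d(B, q) = -1 (d(B, q) = -2*½ = -1)
Z(t) = 7*t (Z(t) = (8 - 1)*t = 7*t)
(339355 - 145247)*(-364359 + Z(-154)) = (339355 - 145247)*(-364359 + 7*(-154)) = 194108*(-364359 - 1078) = 194108*(-365437) = -70934245196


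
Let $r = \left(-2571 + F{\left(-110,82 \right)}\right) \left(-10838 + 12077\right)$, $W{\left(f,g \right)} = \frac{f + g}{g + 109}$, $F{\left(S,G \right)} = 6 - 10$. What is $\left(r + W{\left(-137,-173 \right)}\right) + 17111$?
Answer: $- \frac{101545893}{32} \approx -3.1733 \cdot 10^{6}$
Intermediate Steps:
$F{\left(S,G \right)} = -4$ ($F{\left(S,G \right)} = 6 - 10 = -4$)
$W{\left(f,g \right)} = \frac{f + g}{109 + g}$
$r = -3190425$ ($r = \left(-2571 - 4\right) \left(-10838 + 12077\right) = \left(-2575\right) 1239 = -3190425$)
$\left(r + W{\left(-137,-173 \right)}\right) + 17111 = \left(-3190425 + \frac{-137 - 173}{109 - 173}\right) + 17111 = \left(-3190425 + \frac{1}{-64} \left(-310\right)\right) + 17111 = \left(-3190425 - - \frac{155}{32}\right) + 17111 = \left(-3190425 + \frac{155}{32}\right) + 17111 = - \frac{102093445}{32} + 17111 = - \frac{101545893}{32}$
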